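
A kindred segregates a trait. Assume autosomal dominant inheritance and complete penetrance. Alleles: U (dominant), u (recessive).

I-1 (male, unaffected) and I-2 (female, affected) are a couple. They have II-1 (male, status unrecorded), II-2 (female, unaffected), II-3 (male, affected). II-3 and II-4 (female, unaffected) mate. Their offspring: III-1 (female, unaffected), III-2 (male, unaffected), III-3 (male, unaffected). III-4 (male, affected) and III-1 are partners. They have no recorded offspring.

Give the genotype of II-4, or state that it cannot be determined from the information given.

II-4 is unaffected, so II-4 is uu.

uu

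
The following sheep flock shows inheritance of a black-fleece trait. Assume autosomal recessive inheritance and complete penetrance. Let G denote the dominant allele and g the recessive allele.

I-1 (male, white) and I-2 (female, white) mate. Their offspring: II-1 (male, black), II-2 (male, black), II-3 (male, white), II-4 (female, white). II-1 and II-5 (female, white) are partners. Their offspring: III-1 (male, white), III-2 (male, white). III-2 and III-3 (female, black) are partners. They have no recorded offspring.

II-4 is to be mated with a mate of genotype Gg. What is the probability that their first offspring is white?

I-1 is white so carries G and passed g to II-1 (gg), so I-1 is Gg.
I-2 is white so carries G and passed g to II-1 (gg), so I-2 is Gg.
II-4 is a white offspring of I-1 (Gg) × I-2 (Gg), whose cross gives 1/4 GG : 1/2 Gg : 1/4 gg; conditioning on being white, II-4 is GG with probability 1/3, Gg with probability 2/3.
Summing over parental genotype combinations, P(offspring is white) = 1/3·1 + 2/3·3/4 = 5/6.

5/6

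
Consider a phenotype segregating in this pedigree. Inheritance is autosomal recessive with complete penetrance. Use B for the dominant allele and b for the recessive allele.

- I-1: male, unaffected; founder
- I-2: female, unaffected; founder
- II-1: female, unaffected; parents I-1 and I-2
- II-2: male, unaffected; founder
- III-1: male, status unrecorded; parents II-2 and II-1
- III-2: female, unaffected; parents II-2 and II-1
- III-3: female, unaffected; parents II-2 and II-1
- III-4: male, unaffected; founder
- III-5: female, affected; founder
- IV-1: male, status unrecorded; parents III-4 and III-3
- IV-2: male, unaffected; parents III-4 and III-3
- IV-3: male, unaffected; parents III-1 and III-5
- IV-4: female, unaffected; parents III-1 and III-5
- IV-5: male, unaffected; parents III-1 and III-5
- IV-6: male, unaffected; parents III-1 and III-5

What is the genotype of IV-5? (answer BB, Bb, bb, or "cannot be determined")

Bb

From phenotype alone, IV-5 is BB or Bb.
IV-5 is unaffected so carries B and received b from III-5 (bb), so IV-5 is Bb.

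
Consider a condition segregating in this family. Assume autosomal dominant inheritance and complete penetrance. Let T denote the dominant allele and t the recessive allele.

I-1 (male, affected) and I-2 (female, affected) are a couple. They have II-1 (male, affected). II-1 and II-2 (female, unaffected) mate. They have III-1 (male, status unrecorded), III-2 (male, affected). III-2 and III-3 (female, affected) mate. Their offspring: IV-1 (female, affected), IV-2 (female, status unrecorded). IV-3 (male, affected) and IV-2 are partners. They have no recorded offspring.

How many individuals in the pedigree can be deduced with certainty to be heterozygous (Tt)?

1

Obligate heterozygotes: III-2 is affected so carries T and received t from II-2 (tt), so III-2 is Tt.
Every other individual is either homozygous by phenotype or has at least one consistent homozygous assignment, so the count is 1.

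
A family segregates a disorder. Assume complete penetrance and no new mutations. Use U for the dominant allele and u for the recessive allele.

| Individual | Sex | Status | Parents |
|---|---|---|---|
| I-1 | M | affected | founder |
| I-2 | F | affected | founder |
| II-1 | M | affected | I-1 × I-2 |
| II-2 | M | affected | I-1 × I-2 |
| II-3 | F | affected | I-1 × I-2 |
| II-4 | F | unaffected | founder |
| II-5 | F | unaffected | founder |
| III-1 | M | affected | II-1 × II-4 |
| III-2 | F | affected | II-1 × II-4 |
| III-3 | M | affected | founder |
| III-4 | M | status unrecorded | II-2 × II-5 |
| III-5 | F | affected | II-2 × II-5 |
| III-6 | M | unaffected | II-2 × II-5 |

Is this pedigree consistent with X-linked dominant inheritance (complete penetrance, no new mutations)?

No

Under X-linked dominant, III-1 (affected, male) cannot arise from II-1 (affected) × II-4 (unaffected).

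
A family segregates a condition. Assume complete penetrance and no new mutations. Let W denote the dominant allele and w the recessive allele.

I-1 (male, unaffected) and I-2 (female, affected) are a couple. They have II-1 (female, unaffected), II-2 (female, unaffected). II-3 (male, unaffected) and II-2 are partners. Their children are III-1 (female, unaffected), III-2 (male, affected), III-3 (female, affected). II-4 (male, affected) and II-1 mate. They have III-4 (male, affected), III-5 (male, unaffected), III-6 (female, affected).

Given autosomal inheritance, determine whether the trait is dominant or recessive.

II-3 and II-2 are both unaffected yet have an affected child III-2. Under dominance, an affected child requires at least one affected parent, so the trait cannot be dominant.

recessive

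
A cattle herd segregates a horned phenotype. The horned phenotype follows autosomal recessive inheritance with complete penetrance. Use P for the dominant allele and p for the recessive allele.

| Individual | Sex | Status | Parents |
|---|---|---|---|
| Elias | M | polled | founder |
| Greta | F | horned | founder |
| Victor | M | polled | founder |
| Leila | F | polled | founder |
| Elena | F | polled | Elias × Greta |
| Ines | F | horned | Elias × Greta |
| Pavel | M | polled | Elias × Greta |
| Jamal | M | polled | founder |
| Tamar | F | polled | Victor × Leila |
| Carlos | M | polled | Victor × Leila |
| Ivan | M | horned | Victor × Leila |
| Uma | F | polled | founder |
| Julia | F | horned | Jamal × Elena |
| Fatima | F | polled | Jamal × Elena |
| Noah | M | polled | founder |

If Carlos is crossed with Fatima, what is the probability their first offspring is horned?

Victor is polled so carries P and passed p to Ivan (pp), so Victor is Pp.
Leila is polled so carries P and passed p to Ivan (pp), so Leila is Pp.
Carlos is a polled offspring of Victor (Pp) × Leila (Pp), whose cross gives 1/4 PP : 1/2 Pp : 1/4 pp; conditioning on being polled, Carlos is PP with probability 1/3, Pp with probability 2/3.
Jamal is polled so carries P and passed p to Julia (pp), so Jamal is Pp.
Elena is polled so carries P and received p from Greta (pp), so Elena is Pp.
Fatima is a polled offspring of Jamal (Pp) × Elena (Pp), whose cross gives 1/4 PP : 1/2 Pp : 1/4 pp; conditioning on being polled, Fatima is PP with probability 1/3, Pp with probability 2/3.
Summing over parental genotype combinations, P(offspring is horned) = 4/9·1/4 = 1/9.

1/9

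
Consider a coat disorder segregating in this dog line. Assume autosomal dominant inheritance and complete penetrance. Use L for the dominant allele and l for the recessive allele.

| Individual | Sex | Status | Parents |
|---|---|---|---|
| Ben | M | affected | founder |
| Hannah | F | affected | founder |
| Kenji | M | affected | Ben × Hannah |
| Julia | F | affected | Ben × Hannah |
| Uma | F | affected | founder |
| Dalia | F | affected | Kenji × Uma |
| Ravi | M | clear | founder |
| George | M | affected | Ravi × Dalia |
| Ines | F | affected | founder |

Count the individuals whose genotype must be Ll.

1

Obligate heterozygotes: George is affected so carries L and received l from Ravi (ll), so George is Ll.
Every other individual is either homozygous by phenotype or has at least one consistent homozygous assignment, so the count is 1.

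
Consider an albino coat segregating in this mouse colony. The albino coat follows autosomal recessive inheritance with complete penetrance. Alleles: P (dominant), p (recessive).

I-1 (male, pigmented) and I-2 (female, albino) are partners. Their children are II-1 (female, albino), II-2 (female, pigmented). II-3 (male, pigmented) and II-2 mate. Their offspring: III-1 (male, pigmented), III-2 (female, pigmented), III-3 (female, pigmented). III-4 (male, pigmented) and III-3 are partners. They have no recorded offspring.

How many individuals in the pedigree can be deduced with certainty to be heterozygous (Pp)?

Obligate heterozygotes: I-1 is pigmented so carries P and passed p to II-1 (pp), so I-1 is Pp; II-2 is pigmented so carries P and received p from I-2 (pp), so II-2 is Pp.
Every other individual is either homozygous by phenotype or has at least one consistent homozygous assignment, so the count is 2.

2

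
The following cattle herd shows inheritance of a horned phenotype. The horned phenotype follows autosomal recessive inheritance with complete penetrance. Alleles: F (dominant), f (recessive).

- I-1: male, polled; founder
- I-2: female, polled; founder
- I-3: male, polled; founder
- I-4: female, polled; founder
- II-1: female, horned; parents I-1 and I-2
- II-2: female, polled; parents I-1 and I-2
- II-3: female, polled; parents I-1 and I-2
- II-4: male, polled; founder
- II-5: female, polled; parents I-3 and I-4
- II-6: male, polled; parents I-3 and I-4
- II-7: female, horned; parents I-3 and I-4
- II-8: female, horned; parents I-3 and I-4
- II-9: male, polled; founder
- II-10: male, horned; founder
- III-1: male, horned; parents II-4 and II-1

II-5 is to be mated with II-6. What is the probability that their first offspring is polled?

I-3 is polled so carries F and passed f to II-7 (ff), so I-3 is Ff.
I-4 is polled so carries F and passed f to II-7 (ff), so I-4 is Ff.
II-5 is a polled offspring of I-3 (Ff) × I-4 (Ff), whose cross gives 1/4 FF : 1/2 Ff : 1/4 ff; conditioning on being polled, II-5 is FF with probability 1/3, Ff with probability 2/3.
II-6 is a polled offspring of I-3 (Ff) × I-4 (Ff), whose cross gives 1/4 FF : 1/2 Ff : 1/4 ff; conditioning on being polled, II-6 is FF with probability 1/3, Ff with probability 2/3.
Summing over parental genotype combinations, P(offspring is polled) = 1/9·1 + 2/9·1 + 2/9·1 + 4/9·3/4 = 8/9.

8/9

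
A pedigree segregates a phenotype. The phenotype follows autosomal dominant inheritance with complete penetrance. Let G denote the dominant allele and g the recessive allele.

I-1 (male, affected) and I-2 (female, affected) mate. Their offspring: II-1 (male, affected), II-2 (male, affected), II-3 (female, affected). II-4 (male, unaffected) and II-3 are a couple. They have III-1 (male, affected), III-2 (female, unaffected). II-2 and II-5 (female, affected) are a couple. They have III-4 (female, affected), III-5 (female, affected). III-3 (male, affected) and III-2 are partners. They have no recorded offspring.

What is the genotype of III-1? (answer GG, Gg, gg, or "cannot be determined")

From phenotype alone, III-1 is GG or Gg.
III-1 is affected so carries G and received g from II-4 (gg), so III-1 is Gg.

Gg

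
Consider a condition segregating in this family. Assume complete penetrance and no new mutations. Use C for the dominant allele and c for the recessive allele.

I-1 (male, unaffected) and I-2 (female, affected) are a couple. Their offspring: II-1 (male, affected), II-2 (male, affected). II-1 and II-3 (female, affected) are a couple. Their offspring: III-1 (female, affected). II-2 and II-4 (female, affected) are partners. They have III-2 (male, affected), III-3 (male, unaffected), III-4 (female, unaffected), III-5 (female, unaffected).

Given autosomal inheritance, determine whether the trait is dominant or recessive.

II-2 and II-4 are both affected yet have an unaffected child III-3. Under a recessive model two affected parents are homozygous and every child would be affected, so the trait cannot be recessive.

dominant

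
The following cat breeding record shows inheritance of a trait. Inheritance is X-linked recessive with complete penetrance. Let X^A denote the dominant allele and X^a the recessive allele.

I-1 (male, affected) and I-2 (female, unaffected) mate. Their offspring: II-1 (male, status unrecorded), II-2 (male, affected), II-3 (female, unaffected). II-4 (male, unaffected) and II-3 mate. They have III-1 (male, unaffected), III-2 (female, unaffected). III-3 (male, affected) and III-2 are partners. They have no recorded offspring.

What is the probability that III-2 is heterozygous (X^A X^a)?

II-4 is unaffected, so II-4 is X^A Y.
II-3 is unaffected so carries A and received a from I-1 (X^a Y), so II-3 is X^A X^a.
Their cross gives offspring ratios 1/2 X^A X^A : 1/2 X^A X^a. Conditioning on III-2 being unaffected, P(X^A X^a) = 1/2 / 1 = 1/2.

1/2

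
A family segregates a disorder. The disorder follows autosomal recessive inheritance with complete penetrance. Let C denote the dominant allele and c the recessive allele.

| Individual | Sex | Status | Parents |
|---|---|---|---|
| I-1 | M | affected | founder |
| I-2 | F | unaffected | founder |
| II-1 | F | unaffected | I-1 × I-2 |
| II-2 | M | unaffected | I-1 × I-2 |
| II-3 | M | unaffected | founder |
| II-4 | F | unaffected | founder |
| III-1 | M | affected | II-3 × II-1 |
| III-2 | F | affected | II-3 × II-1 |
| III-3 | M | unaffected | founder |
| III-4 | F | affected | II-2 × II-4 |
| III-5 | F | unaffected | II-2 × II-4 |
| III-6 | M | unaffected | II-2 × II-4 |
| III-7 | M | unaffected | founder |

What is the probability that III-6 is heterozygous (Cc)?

2/3

II-2 is unaffected so carries C and received c from I-1 (cc), so II-2 is Cc.
II-4 is unaffected so carries C and passed c to III-4 (cc), so II-4 is Cc.
Their cross gives offspring ratios 1/4 CC : 1/2 Cc : 1/4 cc. Conditioning on III-6 being unaffected, P(Cc) = 1/2 / 3/4 = 2/3.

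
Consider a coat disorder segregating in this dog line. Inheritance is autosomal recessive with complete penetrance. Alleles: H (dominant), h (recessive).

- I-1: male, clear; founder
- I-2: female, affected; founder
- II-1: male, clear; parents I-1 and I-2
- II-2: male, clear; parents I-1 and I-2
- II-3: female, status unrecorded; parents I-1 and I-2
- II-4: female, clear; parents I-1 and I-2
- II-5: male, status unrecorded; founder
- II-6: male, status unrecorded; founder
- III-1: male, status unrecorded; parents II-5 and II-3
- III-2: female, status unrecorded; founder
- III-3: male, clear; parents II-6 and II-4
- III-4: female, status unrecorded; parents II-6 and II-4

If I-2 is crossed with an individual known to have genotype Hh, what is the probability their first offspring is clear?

1/2

I-2 is affected, so I-2 is hh.
The cross gives 1/2 Hh : 1/2 hh, so P(offspring is clear) = 1/2.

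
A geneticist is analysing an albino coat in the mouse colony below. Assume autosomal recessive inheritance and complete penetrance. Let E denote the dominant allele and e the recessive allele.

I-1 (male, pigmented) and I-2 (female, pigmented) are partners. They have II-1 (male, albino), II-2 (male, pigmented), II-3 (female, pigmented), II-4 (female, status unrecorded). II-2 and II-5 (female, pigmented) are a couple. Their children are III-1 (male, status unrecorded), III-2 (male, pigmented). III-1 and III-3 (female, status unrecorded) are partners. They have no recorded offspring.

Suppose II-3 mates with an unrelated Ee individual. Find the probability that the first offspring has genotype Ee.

1/2

I-1 is pigmented so carries E and passed e to II-1 (ee), so I-1 is Ee.
I-2 is pigmented so carries E and passed e to II-1 (ee), so I-2 is Ee.
II-3 is a pigmented offspring of I-1 (Ee) × I-2 (Ee), whose cross gives 1/4 EE : 1/2 Ee : 1/4 ee; conditioning on being pigmented, II-3 is EE with probability 1/3, Ee with probability 2/3.
Summing over parental genotype combinations, P(offspring has genotype Ee) = 1/3·1/2 + 2/3·1/2 = 1/2.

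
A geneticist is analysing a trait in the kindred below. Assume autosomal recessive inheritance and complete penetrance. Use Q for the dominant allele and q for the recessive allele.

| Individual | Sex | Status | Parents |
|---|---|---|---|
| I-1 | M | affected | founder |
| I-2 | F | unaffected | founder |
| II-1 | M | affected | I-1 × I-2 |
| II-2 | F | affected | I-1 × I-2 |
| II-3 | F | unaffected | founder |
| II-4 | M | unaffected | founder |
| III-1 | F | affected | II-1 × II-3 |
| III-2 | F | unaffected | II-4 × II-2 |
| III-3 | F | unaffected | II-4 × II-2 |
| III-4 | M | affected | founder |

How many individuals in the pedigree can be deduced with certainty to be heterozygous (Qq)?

4

Obligate heterozygotes: I-2 is unaffected so carries Q and passed q to II-1 (qq), so I-2 is Qq; II-3 is unaffected so carries Q and passed q to III-1 (qq), so II-3 is Qq; III-2 is unaffected so carries Q and received q from II-2 (qq), so III-2 is Qq; III-3 is unaffected so carries Q and received q from II-2 (qq), so III-3 is Qq.
Every other individual is either homozygous by phenotype or has at least one consistent homozygous assignment, so the count is 4.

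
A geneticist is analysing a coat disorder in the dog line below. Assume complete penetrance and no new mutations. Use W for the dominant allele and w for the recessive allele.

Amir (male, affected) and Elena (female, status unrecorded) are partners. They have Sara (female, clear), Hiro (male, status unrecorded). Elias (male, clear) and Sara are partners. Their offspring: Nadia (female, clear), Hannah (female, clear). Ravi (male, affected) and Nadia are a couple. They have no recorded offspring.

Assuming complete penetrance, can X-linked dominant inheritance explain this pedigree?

Under X-linked dominant, Sara (clear, female) cannot arise from Amir (affected) × Elena (unrecorded).

No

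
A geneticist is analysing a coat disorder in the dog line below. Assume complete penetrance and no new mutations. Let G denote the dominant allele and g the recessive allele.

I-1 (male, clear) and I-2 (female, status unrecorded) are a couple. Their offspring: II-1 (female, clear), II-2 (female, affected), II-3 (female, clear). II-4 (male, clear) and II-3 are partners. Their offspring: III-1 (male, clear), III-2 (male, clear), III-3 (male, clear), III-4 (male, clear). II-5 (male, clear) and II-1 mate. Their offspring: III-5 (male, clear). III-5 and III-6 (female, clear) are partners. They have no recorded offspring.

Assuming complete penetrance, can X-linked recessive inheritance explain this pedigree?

No

Under X-linked recessive, II-2 (affected, female) cannot arise from I-1 (clear) × I-2 (unrecorded).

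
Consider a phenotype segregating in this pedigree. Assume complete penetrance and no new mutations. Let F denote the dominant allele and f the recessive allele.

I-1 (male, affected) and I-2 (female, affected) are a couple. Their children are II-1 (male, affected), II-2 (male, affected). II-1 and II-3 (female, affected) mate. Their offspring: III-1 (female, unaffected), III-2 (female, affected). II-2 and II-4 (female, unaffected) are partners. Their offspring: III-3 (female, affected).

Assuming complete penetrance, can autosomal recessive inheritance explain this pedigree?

No

Under autosomal recessive, III-1 (unaffected, female) cannot arise from II-1 (affected) × II-3 (affected).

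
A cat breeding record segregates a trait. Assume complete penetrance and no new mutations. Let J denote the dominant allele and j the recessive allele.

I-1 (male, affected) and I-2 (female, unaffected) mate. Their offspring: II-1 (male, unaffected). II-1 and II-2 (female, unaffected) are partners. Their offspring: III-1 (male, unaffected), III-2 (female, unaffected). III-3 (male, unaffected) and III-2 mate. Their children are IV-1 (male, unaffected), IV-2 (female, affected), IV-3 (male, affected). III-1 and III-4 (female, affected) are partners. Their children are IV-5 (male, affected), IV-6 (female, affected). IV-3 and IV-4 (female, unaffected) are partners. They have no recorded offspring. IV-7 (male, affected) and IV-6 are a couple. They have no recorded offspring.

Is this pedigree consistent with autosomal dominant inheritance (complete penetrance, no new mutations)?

Under autosomal dominant, IV-2 (affected, female) cannot arise from III-3 (unaffected) × III-2 (unaffected).

No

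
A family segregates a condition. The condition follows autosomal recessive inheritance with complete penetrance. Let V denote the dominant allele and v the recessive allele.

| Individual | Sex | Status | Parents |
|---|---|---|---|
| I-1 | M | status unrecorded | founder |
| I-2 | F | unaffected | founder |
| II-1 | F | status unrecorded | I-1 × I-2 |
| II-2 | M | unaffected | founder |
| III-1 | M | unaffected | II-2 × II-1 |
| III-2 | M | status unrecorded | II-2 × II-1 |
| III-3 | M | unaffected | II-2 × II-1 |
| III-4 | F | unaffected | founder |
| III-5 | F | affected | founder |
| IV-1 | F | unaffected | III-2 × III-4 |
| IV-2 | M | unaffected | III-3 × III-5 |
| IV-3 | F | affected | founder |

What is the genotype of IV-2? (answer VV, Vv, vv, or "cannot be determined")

From phenotype alone, IV-2 is VV or Vv.
IV-2 is unaffected so carries V and received v from III-5 (vv), so IV-2 is Vv.

Vv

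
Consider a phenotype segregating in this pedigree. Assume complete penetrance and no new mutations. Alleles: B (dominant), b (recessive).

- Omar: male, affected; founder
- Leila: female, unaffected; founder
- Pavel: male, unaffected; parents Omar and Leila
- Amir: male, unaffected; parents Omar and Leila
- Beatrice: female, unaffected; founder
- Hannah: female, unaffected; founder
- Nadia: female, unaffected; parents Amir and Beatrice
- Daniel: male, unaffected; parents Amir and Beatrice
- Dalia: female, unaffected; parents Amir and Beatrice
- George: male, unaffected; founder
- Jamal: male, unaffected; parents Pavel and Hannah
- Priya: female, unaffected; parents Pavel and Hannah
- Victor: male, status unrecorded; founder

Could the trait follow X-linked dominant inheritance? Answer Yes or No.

A consistent assignment under X-linked dominant exists: Omar X^B Y, Leila X^b X^b, Pavel X^b Y, Amir X^b Y, Beatrice X^b X^b, Hannah X^b X^b, Nadia X^b X^b, Daniel X^b Y, Dalia X^b X^b, George X^b Y, Jamal X^b Y, Priya X^b X^b, Victor X^B Y.
In this assignment every recorded phenotype matches its genotype and every non-founder's genotype is obtainable from its parents' genotypes, so the pedigree is consistent.

Yes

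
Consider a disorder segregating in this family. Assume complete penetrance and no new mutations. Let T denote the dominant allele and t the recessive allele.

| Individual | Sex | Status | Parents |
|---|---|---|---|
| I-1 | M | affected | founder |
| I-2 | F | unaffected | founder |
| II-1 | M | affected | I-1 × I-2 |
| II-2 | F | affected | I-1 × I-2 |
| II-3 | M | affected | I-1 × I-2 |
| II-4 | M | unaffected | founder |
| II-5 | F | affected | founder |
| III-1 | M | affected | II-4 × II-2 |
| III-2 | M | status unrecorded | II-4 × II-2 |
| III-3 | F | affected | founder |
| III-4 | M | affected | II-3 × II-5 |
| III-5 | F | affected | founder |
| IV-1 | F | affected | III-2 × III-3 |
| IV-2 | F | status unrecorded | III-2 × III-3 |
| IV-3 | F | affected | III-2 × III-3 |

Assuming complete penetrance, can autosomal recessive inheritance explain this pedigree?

A consistent assignment under autosomal recessive exists: I-1 tt, I-2 Tt, II-1 tt, II-2 tt, II-3 tt, II-4 Tt, II-5 tt, III-1 tt, III-2 Tt, III-3 tt, III-4 tt, III-5 tt, IV-1 tt, IV-2 Tt, IV-3 tt.
In this assignment every recorded phenotype matches its genotype and every non-founder's genotype is obtainable from its parents' genotypes, so the pedigree is consistent.

Yes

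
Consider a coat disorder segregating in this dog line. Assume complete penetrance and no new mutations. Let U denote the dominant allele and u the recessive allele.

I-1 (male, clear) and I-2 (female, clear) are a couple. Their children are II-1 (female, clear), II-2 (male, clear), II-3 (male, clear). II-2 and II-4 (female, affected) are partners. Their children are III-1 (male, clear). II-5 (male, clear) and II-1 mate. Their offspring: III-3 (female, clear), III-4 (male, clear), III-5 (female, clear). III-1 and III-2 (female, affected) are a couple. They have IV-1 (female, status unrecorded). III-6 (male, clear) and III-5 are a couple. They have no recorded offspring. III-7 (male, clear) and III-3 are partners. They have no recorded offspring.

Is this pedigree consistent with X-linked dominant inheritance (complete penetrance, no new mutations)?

Yes

A consistent assignment under X-linked dominant exists: I-1 X^u Y, I-2 X^u X^u, II-1 X^u X^u, II-2 X^u Y, II-3 X^u Y, II-4 X^U X^u, II-5 X^u Y, III-1 X^u Y, III-2 X^U X^U, III-3 X^u X^u, III-4 X^u Y, III-5 X^u X^u, III-6 X^u Y, III-7 X^u Y, IV-1 X^U X^u.
In this assignment every recorded phenotype matches its genotype and every non-founder's genotype is obtainable from its parents' genotypes, so the pedigree is consistent.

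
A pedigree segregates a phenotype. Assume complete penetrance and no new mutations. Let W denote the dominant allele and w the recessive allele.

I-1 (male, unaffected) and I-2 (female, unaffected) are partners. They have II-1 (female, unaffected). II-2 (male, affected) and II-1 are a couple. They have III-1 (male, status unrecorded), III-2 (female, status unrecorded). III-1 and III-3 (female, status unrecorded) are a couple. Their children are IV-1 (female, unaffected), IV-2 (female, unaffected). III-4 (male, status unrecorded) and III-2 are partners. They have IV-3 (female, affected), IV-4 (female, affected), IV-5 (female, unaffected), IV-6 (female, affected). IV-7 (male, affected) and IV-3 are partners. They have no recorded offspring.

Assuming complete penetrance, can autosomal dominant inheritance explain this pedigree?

A consistent assignment under autosomal dominant exists: I-1 ww, I-2 ww, II-1 ww, II-2 WW, III-1 Ww, III-2 Ww, III-3 Ww, III-4 Ww, IV-1 ww, IV-2 ww, IV-3 WW, IV-4 WW, IV-5 ww, IV-6 WW, IV-7 WW.
In this assignment every recorded phenotype matches its genotype and every non-founder's genotype is obtainable from its parents' genotypes, so the pedigree is consistent.

Yes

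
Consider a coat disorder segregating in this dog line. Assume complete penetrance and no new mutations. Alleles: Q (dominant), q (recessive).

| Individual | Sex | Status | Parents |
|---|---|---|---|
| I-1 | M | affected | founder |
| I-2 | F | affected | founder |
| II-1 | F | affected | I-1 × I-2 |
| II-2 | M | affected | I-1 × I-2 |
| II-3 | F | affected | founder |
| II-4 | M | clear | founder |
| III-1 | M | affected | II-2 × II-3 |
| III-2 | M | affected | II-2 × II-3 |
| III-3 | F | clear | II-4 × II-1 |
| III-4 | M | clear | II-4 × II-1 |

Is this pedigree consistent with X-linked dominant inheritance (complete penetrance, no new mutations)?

Yes

A consistent assignment under X-linked dominant exists: I-1 X^Q Y, I-2 X^Q X^q, II-1 X^Q X^q, II-2 X^Q Y, II-3 X^Q X^Q, II-4 X^q Y, III-1 X^Q Y, III-2 X^Q Y, III-3 X^q X^q, III-4 X^q Y.
In this assignment every recorded phenotype matches its genotype and every non-founder's genotype is obtainable from its parents' genotypes, so the pedigree is consistent.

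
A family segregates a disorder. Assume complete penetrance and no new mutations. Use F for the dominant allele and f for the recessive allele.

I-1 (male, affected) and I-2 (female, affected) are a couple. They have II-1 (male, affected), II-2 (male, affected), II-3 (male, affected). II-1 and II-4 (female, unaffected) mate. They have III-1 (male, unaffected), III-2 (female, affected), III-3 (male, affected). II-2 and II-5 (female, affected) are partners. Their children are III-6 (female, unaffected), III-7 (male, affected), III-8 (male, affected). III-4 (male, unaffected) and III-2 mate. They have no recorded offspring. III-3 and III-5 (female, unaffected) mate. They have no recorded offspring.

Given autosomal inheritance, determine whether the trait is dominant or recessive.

dominant

II-2 and II-5 are both affected yet have an unaffected child III-6. Under a recessive model two affected parents are homozygous and every child would be affected, so the trait cannot be recessive.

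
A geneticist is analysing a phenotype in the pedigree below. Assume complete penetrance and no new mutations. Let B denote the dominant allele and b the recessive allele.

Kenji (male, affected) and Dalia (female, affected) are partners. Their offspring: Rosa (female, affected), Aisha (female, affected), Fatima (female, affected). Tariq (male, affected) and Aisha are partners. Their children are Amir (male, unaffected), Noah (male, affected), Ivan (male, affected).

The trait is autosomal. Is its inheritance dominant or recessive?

dominant

Tariq and Aisha are both affected yet have an unaffected child Amir. Under a recessive model two affected parents are homozygous and every child would be affected, so the trait cannot be recessive.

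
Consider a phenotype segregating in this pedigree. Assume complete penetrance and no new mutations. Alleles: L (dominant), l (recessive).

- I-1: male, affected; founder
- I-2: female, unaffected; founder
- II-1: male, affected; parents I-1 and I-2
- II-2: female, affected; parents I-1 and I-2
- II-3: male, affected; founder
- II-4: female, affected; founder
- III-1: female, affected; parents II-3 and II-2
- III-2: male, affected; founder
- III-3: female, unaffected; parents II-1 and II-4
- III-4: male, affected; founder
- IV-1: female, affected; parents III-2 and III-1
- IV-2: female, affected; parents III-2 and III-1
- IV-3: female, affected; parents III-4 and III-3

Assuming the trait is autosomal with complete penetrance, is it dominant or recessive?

II-1 and II-4 are both affected yet have an unaffected child III-3. Under a recessive model two affected parents are homozygous and every child would be affected, so the trait cannot be recessive.

dominant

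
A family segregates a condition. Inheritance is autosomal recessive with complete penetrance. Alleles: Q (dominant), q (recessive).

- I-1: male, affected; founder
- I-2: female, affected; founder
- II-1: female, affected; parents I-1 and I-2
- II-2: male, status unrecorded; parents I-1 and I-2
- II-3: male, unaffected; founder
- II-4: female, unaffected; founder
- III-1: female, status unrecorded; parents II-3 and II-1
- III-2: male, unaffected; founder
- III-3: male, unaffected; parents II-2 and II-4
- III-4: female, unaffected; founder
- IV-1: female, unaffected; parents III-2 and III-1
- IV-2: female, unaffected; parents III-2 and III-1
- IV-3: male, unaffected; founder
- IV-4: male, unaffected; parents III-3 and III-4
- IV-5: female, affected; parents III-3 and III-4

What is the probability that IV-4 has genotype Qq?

2/3

III-3 is unaffected so carries Q and received q from II-2 (qq), so III-3 is Qq.
III-4 is unaffected so carries Q and passed q to IV-5 (qq), so III-4 is Qq.
Their cross gives offspring ratios 1/4 QQ : 1/2 Qq : 1/4 qq. Conditioning on IV-4 being unaffected, P(Qq) = 1/2 / 3/4 = 2/3.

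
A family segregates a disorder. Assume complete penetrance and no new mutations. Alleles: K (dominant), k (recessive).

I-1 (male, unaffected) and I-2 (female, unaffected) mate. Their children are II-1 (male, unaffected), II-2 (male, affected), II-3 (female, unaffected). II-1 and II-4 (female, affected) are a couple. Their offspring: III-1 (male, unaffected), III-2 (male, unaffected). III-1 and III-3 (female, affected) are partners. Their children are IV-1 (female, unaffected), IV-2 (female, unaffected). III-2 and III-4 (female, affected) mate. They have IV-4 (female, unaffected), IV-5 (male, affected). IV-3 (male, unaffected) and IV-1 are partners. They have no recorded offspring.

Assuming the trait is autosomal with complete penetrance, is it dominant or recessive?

I-1 and I-2 are both unaffected yet have an affected child II-2. Under dominance, an affected child requires at least one affected parent, so the trait cannot be dominant.

recessive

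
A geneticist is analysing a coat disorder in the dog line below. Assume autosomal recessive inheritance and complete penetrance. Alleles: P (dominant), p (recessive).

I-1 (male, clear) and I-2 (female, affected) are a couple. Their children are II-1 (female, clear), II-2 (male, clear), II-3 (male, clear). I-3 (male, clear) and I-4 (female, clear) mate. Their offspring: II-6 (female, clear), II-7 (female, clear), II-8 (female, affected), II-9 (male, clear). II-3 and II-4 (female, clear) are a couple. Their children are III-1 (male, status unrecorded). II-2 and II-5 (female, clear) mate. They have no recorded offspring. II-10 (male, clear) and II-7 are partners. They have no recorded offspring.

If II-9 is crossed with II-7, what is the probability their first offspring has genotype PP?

I-3 is clear so carries P and passed p to II-8 (pp), so I-3 is Pp.
I-4 is clear so carries P and passed p to II-8 (pp), so I-4 is Pp.
II-9 is a clear offspring of I-3 (Pp) × I-4 (Pp), whose cross gives 1/4 PP : 1/2 Pp : 1/4 pp; conditioning on being clear, II-9 is PP with probability 1/3, Pp with probability 2/3.
II-7 is a clear offspring of I-3 (Pp) × I-4 (Pp), whose cross gives 1/4 PP : 1/2 Pp : 1/4 pp; conditioning on being clear, II-7 is PP with probability 1/3, Pp with probability 2/3.
Summing over parental genotype combinations, P(offspring has genotype PP) = 1/9·1 + 2/9·1/2 + 2/9·1/2 + 4/9·1/4 = 4/9.

4/9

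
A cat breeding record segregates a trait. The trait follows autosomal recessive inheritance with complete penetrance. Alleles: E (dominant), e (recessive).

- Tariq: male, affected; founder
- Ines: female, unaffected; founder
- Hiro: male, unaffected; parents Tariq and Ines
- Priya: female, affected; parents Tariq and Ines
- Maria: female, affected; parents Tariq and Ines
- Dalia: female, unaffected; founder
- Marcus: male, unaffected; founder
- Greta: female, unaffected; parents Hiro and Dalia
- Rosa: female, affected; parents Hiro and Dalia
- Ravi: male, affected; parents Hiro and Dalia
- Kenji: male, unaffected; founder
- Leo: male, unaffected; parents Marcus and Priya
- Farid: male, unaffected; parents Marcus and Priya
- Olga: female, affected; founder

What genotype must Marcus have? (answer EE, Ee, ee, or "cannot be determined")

Marcus's phenotype allows EE or Ee, and no parent or child forces a single allele at both positions; consistent genotype assignments exist with Marcus as EE or Ee.

cannot be determined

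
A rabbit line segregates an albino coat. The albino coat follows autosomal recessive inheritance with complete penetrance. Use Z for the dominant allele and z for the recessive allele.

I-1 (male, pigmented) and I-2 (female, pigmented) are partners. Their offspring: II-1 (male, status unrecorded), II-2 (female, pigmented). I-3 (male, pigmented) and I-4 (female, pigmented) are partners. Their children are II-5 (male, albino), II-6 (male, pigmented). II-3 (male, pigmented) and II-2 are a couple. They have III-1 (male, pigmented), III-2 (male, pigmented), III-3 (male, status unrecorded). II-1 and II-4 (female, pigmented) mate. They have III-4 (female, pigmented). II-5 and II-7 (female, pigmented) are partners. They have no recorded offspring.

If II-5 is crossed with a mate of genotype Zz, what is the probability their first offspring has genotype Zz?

II-5 is albino, so II-5 is zz.
The cross gives 1/2 Zz : 1/2 zz, so P(offspring has genotype Zz) = 1/2.

1/2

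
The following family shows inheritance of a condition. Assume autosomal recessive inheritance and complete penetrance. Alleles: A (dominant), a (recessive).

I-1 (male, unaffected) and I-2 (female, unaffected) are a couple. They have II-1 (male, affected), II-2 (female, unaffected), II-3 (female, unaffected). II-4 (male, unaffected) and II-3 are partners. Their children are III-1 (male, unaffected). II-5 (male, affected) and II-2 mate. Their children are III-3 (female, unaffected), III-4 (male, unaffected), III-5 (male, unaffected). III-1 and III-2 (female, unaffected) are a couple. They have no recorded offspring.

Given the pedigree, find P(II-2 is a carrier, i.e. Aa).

I-1 is unaffected so carries A and passed a to II-1 (aa), so I-1 is Aa.
I-2 is unaffected so carries A and passed a to II-1 (aa), so I-2 is Aa.
Their cross gives offspring ratios 1/4 AA : 1/2 Aa : 1/4 aa. Conditioning on II-2 being unaffected, P(Aa) = 1/2 / 3/4 = 2/3 before taking II-2's own offspring into account.
II-5 is affected, so II-5 is aa.
Now use II-2's offspring. Probability of each recorded status — unaffected daughter III-3: 1/2 if II-2 is Aa, 1 if AA; unaffected son III-4: 1/2 if II-2 is Aa, 1 if AA; unaffected son III-5: 1/2 if II-2 is Aa, 1 if AA.
Bayes: P(Aa) = 2/3·1/8 / (2/3·1/8 + 1/3·1) = 1/5.

1/5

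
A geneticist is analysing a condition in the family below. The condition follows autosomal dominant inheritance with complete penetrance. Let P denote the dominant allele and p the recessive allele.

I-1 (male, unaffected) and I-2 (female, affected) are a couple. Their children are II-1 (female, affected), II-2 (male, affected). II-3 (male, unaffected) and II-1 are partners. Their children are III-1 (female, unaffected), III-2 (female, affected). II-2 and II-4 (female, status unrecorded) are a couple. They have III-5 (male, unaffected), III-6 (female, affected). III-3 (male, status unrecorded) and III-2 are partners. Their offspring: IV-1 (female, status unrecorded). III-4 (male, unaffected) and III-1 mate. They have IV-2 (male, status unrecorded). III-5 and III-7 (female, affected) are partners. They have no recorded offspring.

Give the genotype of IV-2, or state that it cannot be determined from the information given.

pp

From phenotype alone, IV-2 is PP or Pp or pp.
IV-2 received p from III-4 (pp) and received p from III-1 (pp), so IV-2 is pp.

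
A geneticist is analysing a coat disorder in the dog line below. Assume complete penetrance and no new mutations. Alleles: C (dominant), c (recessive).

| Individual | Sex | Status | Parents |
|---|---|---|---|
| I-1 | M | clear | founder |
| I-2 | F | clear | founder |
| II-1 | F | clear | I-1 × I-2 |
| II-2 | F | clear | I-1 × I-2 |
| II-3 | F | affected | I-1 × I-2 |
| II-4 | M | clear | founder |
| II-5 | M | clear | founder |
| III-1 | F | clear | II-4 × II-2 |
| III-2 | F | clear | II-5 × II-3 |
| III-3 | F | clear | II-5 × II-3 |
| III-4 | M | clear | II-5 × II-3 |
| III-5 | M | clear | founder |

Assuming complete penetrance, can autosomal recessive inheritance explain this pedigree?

A consistent assignment under autosomal recessive exists: I-1 Cc, I-2 Cc, II-1 CC, II-2 CC, II-3 cc, II-4 CC, II-5 CC, III-1 CC, III-2 Cc, III-3 Cc, III-4 Cc, III-5 CC.
In this assignment every recorded phenotype matches its genotype and every non-founder's genotype is obtainable from its parents' genotypes, so the pedigree is consistent.

Yes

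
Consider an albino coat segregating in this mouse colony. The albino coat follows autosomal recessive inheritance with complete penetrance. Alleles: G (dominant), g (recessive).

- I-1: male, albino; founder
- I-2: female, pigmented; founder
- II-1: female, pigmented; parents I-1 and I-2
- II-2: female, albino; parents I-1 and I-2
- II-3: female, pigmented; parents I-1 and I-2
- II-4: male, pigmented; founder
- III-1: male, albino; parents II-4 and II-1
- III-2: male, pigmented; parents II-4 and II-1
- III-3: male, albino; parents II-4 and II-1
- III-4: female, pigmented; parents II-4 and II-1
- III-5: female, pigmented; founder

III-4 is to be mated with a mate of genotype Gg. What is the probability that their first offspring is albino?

II-4 is pigmented so carries G and passed g to III-1 (gg), so II-4 is Gg.
II-1 is pigmented so carries G and received g from I-1 (gg), so II-1 is Gg.
III-4 is a pigmented offspring of II-4 (Gg) × II-1 (Gg), whose cross gives 1/4 GG : 1/2 Gg : 1/4 gg; conditioning on being pigmented, III-4 is GG with probability 1/3, Gg with probability 2/3.
Summing over parental genotype combinations, P(offspring is albino) = 2/3·1/4 = 1/6.

1/6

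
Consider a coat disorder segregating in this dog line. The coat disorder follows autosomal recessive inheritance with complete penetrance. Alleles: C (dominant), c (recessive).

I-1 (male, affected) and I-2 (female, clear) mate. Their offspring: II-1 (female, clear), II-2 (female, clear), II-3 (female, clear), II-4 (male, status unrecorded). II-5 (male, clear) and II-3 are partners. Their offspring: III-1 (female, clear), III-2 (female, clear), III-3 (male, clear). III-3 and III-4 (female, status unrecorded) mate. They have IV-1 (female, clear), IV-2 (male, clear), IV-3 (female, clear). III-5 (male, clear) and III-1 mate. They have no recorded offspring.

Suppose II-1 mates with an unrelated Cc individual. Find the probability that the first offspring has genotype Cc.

1/2

II-1 is clear so carries C and received c from I-1 (cc), so II-1 is Cc.
The cross gives 1/4 CC : 1/2 Cc : 1/4 cc, so P(offspring has genotype Cc) = 1/2.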